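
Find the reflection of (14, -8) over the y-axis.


Reflection across y-axis: (x, y) -> (-x, y)
(14, -8) -> (-14, -8)

(-14, -8)


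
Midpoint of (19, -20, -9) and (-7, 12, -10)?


Midpoint = ((19+-7)/2, (-20+12)/2, (-9+-10)/2) = (6, -4, -9.5)

(6, -4, -9.5)


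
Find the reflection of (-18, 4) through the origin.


Reflection through origin: (x, y) -> (-x, -y)
(-18, 4) -> (18, -4)

(18, -4)


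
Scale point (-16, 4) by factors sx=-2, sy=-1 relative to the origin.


Scaling: (x*sx, y*sy) = (-16*-2, 4*-1) = (32, -4)

(32, -4)


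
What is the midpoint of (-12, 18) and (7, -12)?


Midpoint = ((-12+7)/2, (18+-12)/2) = (-2.5, 3)

(-2.5, 3)


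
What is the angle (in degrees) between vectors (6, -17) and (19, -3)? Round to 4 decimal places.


dot = 6*19 + -17*-3 = 165
|u| = 18.0278, |v| = 19.2354
cos(angle) = 0.4758
angle = 61.5873 degrees

61.5873 degrees


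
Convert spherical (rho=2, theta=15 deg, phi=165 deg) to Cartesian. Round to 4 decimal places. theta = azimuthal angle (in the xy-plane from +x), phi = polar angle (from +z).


x = 2 * sin(165) * cos(15) = 0.5
y = 2 * sin(165) * sin(15) = 0.134
z = 2 * cos(165) = -1.9319

(0.5, 0.134, -1.9319)


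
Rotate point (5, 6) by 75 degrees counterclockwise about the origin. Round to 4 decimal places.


x' = 5*cos(75) - 6*sin(75) = -4.5015
y' = 5*sin(75) + 6*cos(75) = 6.3825

(-4.5015, 6.3825)


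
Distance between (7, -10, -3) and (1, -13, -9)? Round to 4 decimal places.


d = sqrt((1-7)^2 + (-13--10)^2 + (-9--3)^2) = 9

9


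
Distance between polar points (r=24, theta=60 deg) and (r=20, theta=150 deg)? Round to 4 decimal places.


d = sqrt(r1^2 + r2^2 - 2*r1*r2*cos(t2-t1))
d = sqrt(24^2 + 20^2 - 2*24*20*cos(150-60)) = 31.241

31.241


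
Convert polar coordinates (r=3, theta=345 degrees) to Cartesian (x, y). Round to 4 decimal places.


x = 3 * cos(345) = 2.8978
y = 3 * sin(345) = -0.7765

(2.8978, -0.7765)


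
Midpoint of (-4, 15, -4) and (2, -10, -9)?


Midpoint = ((-4+2)/2, (15+-10)/2, (-4+-9)/2) = (-1, 2.5, -6.5)

(-1, 2.5, -6.5)


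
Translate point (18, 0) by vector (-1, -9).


Translation: (x+dx, y+dy) = (18+-1, 0+-9) = (17, -9)

(17, -9)


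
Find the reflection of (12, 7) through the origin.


Reflection through origin: (x, y) -> (-x, -y)
(12, 7) -> (-12, -7)

(-12, -7)


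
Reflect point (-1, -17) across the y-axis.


Reflection across y-axis: (x, y) -> (-x, y)
(-1, -17) -> (1, -17)

(1, -17)


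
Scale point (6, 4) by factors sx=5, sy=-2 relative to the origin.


Scaling: (x*sx, y*sy) = (6*5, 4*-2) = (30, -8)

(30, -8)


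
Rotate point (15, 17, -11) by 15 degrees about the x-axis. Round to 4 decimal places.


x' = 15
y' = 17*cos(15) - -11*sin(15) = 19.2677
z' = 17*sin(15) + -11*cos(15) = -6.2253

(15, 19.2677, -6.2253)


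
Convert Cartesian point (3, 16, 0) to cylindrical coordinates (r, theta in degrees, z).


r = sqrt(3^2 + 16^2) = 16.2788
theta = atan2(16, 3) = 79.3803 deg
z = 0

r = 16.2788, theta = 79.3803 deg, z = 0


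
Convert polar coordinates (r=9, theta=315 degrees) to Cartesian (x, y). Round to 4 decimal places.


x = 9 * cos(315) = 6.364
y = 9 * sin(315) = -6.364

(6.364, -6.364)


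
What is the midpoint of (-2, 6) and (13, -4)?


Midpoint = ((-2+13)/2, (6+-4)/2) = (5.5, 1)

(5.5, 1)


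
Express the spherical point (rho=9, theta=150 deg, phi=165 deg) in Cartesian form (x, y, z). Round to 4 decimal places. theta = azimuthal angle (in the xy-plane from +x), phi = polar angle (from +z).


x = 9 * sin(165) * cos(150) = -2.0173
y = 9 * sin(165) * sin(150) = 1.1647
z = 9 * cos(165) = -8.6933

(-2.0173, 1.1647, -8.6933)


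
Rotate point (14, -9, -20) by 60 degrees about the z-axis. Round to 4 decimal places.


x' = 14*cos(60) - -9*sin(60) = 14.7942
y' = 14*sin(60) + -9*cos(60) = 7.6244
z' = -20

(14.7942, 7.6244, -20)


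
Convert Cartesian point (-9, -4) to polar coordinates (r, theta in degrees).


r = sqrt((-9)^2 + (-4)^2) = 9.8489
theta = atan2(-4, -9) = 203.9625 degrees

r = 9.8489, theta = 203.9625 degrees


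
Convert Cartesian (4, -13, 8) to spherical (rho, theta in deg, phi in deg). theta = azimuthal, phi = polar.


rho = sqrt(4^2 + (-13)^2 + 8^2) = 15.7797
theta = atan2(-13, 4) = 287.1027 deg
phi = acos(8/15.7797) = 59.5372 deg

rho = 15.7797, theta = 287.1027 deg, phi = 59.5372 deg


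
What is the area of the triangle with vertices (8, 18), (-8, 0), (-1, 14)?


Area = |x1(y2-y3) + x2(y3-y1) + x3(y1-y2)| / 2
= |8*(0-14) + -8*(14-18) + -1*(18-0)| / 2
= 49

49


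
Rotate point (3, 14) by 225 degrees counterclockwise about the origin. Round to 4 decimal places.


x' = 3*cos(225) - 14*sin(225) = 7.7782
y' = 3*sin(225) + 14*cos(225) = -12.0208

(7.7782, -12.0208)


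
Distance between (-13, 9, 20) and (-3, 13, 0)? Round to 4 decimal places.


d = sqrt((-3--13)^2 + (13-9)^2 + (0-20)^2) = 22.7156

22.7156


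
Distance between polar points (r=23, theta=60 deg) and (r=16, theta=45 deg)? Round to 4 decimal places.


d = sqrt(r1^2 + r2^2 - 2*r1*r2*cos(t2-t1))
d = sqrt(23^2 + 16^2 - 2*23*16*cos(45-60)) = 8.6069

8.6069


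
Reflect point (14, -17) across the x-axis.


Reflection across x-axis: (x, y) -> (x, -y)
(14, -17) -> (14, 17)

(14, 17)


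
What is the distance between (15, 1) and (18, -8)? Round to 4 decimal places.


d = sqrt((18-15)^2 + (-8-1)^2) = 9.4868

9.4868


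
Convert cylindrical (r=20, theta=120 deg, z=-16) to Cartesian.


x = 20 * cos(120) = -10
y = 20 * sin(120) = 17.3205
z = -16

(-10, 17.3205, -16)


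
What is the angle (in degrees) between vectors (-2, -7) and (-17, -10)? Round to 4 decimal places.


dot = -2*-17 + -7*-10 = 104
|u| = 7.2801, |v| = 19.7231
cos(angle) = 0.7243
angle = 43.5891 degrees

43.5891 degrees


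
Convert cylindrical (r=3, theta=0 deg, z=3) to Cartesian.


x = 3 * cos(0) = 3
y = 3 * sin(0) = 0
z = 3

(3, 0, 3)


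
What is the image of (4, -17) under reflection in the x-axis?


Reflection across x-axis: (x, y) -> (x, -y)
(4, -17) -> (4, 17)

(4, 17)


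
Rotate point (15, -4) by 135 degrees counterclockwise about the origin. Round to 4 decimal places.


x' = 15*cos(135) - -4*sin(135) = -7.7782
y' = 15*sin(135) + -4*cos(135) = 13.435

(-7.7782, 13.435)


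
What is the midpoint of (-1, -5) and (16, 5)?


Midpoint = ((-1+16)/2, (-5+5)/2) = (7.5, 0)

(7.5, 0)


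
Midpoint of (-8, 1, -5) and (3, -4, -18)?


Midpoint = ((-8+3)/2, (1+-4)/2, (-5+-18)/2) = (-2.5, -1.5, -11.5)

(-2.5, -1.5, -11.5)


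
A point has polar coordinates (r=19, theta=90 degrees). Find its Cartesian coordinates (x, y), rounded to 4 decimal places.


x = 19 * cos(90) = 0
y = 19 * sin(90) = 19

(0, 19)


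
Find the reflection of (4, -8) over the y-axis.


Reflection across y-axis: (x, y) -> (-x, y)
(4, -8) -> (-4, -8)

(-4, -8)


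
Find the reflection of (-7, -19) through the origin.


Reflection through origin: (x, y) -> (-x, -y)
(-7, -19) -> (7, 19)

(7, 19)


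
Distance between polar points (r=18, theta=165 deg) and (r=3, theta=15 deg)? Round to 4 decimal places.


d = sqrt(r1^2 + r2^2 - 2*r1*r2*cos(t2-t1))
d = sqrt(18^2 + 3^2 - 2*18*3*cos(15-165)) = 20.6526

20.6526


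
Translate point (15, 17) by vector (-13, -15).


Translation: (x+dx, y+dy) = (15+-13, 17+-15) = (2, 2)

(2, 2)


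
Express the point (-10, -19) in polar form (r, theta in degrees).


r = sqrt((-10)^2 + (-19)^2) = 21.4709
theta = atan2(-19, -10) = 242.2415 degrees

r = 21.4709, theta = 242.2415 degrees


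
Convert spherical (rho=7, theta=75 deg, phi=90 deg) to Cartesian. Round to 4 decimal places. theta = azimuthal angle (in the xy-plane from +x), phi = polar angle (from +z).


x = 7 * sin(90) * cos(75) = 1.8117
y = 7 * sin(90) * sin(75) = 6.7615
z = 7 * cos(90) = 0

(1.8117, 6.7615, 0)


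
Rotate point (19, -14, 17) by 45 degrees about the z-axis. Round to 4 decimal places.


x' = 19*cos(45) - -14*sin(45) = 23.3345
y' = 19*sin(45) + -14*cos(45) = 3.5355
z' = 17

(23.3345, 3.5355, 17)


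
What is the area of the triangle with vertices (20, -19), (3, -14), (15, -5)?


Area = |x1(y2-y3) + x2(y3-y1) + x3(y1-y2)| / 2
= |20*(-14--5) + 3*(-5--19) + 15*(-19--14)| / 2
= 106.5

106.5


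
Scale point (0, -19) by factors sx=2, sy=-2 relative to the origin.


Scaling: (x*sx, y*sy) = (0*2, -19*-2) = (0, 38)

(0, 38)


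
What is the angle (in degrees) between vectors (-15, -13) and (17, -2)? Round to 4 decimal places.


dot = -15*17 + -13*-2 = -229
|u| = 19.8494, |v| = 17.1172
cos(angle) = -0.674
angle = 132.3758 degrees

132.3758 degrees


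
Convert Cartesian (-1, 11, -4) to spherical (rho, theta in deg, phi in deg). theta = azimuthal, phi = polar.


rho = sqrt((-1)^2 + 11^2 + (-4)^2) = 11.7473
theta = atan2(11, -1) = 95.1944 deg
phi = acos(-4/11.7473) = 109.9075 deg

rho = 11.7473, theta = 95.1944 deg, phi = 109.9075 deg


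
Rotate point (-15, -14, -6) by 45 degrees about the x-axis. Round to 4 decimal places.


x' = -15
y' = -14*cos(45) - -6*sin(45) = -5.6569
z' = -14*sin(45) + -6*cos(45) = -14.1421

(-15, -5.6569, -14.1421)


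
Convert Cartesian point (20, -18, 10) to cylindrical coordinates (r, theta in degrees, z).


r = sqrt(20^2 + (-18)^2) = 26.9072
theta = atan2(-18, 20) = 318.0128 deg
z = 10

r = 26.9072, theta = 318.0128 deg, z = 10


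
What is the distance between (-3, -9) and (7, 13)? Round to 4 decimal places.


d = sqrt((7--3)^2 + (13--9)^2) = 24.1661

24.1661


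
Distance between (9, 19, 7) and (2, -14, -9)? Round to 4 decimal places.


d = sqrt((2-9)^2 + (-14-19)^2 + (-9-7)^2) = 37.3363

37.3363


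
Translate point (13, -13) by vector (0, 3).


Translation: (x+dx, y+dy) = (13+0, -13+3) = (13, -10)

(13, -10)


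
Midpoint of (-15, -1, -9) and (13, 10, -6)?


Midpoint = ((-15+13)/2, (-1+10)/2, (-9+-6)/2) = (-1, 4.5, -7.5)

(-1, 4.5, -7.5)


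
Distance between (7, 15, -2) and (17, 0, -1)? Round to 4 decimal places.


d = sqrt((17-7)^2 + (0-15)^2 + (-1--2)^2) = 18.0555

18.0555


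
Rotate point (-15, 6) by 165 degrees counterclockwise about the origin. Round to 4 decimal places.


x' = -15*cos(165) - 6*sin(165) = 12.936
y' = -15*sin(165) + 6*cos(165) = -9.6778

(12.936, -9.6778)


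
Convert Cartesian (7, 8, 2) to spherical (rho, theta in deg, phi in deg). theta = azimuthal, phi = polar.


rho = sqrt(7^2 + 8^2 + 2^2) = 10.8167
theta = atan2(8, 7) = 48.8141 deg
phi = acos(2/10.8167) = 79.3447 deg

rho = 10.8167, theta = 48.8141 deg, phi = 79.3447 deg


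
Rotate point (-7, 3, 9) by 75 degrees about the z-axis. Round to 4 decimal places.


x' = -7*cos(75) - 3*sin(75) = -4.7095
y' = -7*sin(75) + 3*cos(75) = -5.985
z' = 9

(-4.7095, -5.985, 9)


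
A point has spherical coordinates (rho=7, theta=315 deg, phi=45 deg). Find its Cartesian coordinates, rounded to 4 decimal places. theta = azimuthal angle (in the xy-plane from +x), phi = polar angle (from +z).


x = 7 * sin(45) * cos(315) = 3.5
y = 7 * sin(45) * sin(315) = -3.5
z = 7 * cos(45) = 4.9497

(3.5, -3.5, 4.9497)


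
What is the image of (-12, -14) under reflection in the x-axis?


Reflection across x-axis: (x, y) -> (x, -y)
(-12, -14) -> (-12, 14)

(-12, 14)


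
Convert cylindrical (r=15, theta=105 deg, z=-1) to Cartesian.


x = 15 * cos(105) = -3.8823
y = 15 * sin(105) = 14.4889
z = -1

(-3.8823, 14.4889, -1)


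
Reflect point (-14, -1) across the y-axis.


Reflection across y-axis: (x, y) -> (-x, y)
(-14, -1) -> (14, -1)

(14, -1)


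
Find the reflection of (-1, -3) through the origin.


Reflection through origin: (x, y) -> (-x, -y)
(-1, -3) -> (1, 3)

(1, 3)


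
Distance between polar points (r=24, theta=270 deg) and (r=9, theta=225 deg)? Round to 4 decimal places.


d = sqrt(r1^2 + r2^2 - 2*r1*r2*cos(t2-t1))
d = sqrt(24^2 + 9^2 - 2*24*9*cos(225-270)) = 18.7491

18.7491


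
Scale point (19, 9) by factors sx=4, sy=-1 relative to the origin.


Scaling: (x*sx, y*sy) = (19*4, 9*-1) = (76, -9)

(76, -9)


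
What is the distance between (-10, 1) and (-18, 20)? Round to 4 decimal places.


d = sqrt((-18--10)^2 + (20-1)^2) = 20.6155

20.6155


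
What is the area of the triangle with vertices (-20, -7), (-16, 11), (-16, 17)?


Area = |x1(y2-y3) + x2(y3-y1) + x3(y1-y2)| / 2
= |-20*(11-17) + -16*(17--7) + -16*(-7-11)| / 2
= 12

12


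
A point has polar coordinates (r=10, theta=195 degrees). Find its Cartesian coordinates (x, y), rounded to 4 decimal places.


x = 10 * cos(195) = -9.6593
y = 10 * sin(195) = -2.5882

(-9.6593, -2.5882)


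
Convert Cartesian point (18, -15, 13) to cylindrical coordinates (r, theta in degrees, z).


r = sqrt(18^2 + (-15)^2) = 23.4307
theta = atan2(-15, 18) = 320.1944 deg
z = 13

r = 23.4307, theta = 320.1944 deg, z = 13


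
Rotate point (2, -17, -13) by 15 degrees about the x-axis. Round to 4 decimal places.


x' = 2
y' = -17*cos(15) - -13*sin(15) = -13.0561
z' = -17*sin(15) + -13*cos(15) = -16.957

(2, -13.0561, -16.957)


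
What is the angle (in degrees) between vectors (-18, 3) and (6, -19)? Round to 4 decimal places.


dot = -18*6 + 3*-19 = -165
|u| = 18.2483, |v| = 19.9249
cos(angle) = -0.4538
angle = 116.9879 degrees

116.9879 degrees


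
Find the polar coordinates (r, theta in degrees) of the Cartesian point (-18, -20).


r = sqrt((-18)^2 + (-20)^2) = 26.9072
theta = atan2(-20, -18) = 228.0128 degrees

r = 26.9072, theta = 228.0128 degrees


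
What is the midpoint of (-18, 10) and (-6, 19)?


Midpoint = ((-18+-6)/2, (10+19)/2) = (-12, 14.5)

(-12, 14.5)


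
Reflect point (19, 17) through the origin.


Reflection through origin: (x, y) -> (-x, -y)
(19, 17) -> (-19, -17)

(-19, -17)


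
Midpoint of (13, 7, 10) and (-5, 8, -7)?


Midpoint = ((13+-5)/2, (7+8)/2, (10+-7)/2) = (4, 7.5, 1.5)

(4, 7.5, 1.5)


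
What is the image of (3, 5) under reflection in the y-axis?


Reflection across y-axis: (x, y) -> (-x, y)
(3, 5) -> (-3, 5)

(-3, 5)


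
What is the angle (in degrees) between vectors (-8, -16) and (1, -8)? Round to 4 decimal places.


dot = -8*1 + -16*-8 = 120
|u| = 17.8885, |v| = 8.0623
cos(angle) = 0.8321
angle = 33.6901 degrees

33.6901 degrees


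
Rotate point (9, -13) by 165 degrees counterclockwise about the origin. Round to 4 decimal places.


x' = 9*cos(165) - -13*sin(165) = -5.3287
y' = 9*sin(165) + -13*cos(165) = 14.8864

(-5.3287, 14.8864)


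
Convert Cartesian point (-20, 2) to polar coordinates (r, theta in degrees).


r = sqrt((-20)^2 + 2^2) = 20.0998
theta = atan2(2, -20) = 174.2894 degrees

r = 20.0998, theta = 174.2894 degrees


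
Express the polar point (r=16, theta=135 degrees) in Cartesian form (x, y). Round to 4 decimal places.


x = 16 * cos(135) = -11.3137
y = 16 * sin(135) = 11.3137

(-11.3137, 11.3137)


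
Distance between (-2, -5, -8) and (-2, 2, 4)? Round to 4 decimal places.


d = sqrt((-2--2)^2 + (2--5)^2 + (4--8)^2) = 13.8924

13.8924


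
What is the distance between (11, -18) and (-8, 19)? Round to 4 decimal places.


d = sqrt((-8-11)^2 + (19--18)^2) = 41.5933

41.5933


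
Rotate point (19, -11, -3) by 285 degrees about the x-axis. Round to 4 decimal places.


x' = 19
y' = -11*cos(285) - -3*sin(285) = -5.7448
z' = -11*sin(285) + -3*cos(285) = 9.8487

(19, -5.7448, 9.8487)


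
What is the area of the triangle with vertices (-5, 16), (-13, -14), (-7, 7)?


Area = |x1(y2-y3) + x2(y3-y1) + x3(y1-y2)| / 2
= |-5*(-14-7) + -13*(7-16) + -7*(16--14)| / 2
= 6

6


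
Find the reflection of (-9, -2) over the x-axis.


Reflection across x-axis: (x, y) -> (x, -y)
(-9, -2) -> (-9, 2)

(-9, 2)


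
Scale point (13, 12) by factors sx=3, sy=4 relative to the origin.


Scaling: (x*sx, y*sy) = (13*3, 12*4) = (39, 48)

(39, 48)


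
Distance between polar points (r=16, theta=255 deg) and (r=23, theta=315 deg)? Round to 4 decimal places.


d = sqrt(r1^2 + r2^2 - 2*r1*r2*cos(t2-t1))
d = sqrt(16^2 + 23^2 - 2*16*23*cos(315-255)) = 20.4206

20.4206


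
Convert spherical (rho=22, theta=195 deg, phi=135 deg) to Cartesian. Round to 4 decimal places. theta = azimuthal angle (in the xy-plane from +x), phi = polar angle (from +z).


x = 22 * sin(135) * cos(195) = -15.0263
y = 22 * sin(135) * sin(195) = -4.0263
z = 22 * cos(135) = -15.5563

(-15.0263, -4.0263, -15.5563)


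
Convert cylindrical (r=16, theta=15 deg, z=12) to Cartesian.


x = 16 * cos(15) = 15.4548
y = 16 * sin(15) = 4.1411
z = 12

(15.4548, 4.1411, 12)


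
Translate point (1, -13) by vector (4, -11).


Translation: (x+dx, y+dy) = (1+4, -13+-11) = (5, -24)

(5, -24)


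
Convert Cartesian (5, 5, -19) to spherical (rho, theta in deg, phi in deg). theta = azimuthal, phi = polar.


rho = sqrt(5^2 + 5^2 + (-19)^2) = 20.2731
theta = atan2(5, 5) = 45 deg
phi = acos(-19/20.2731) = 159.5867 deg

rho = 20.2731, theta = 45 deg, phi = 159.5867 deg


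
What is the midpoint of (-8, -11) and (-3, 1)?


Midpoint = ((-8+-3)/2, (-11+1)/2) = (-5.5, -5)

(-5.5, -5)


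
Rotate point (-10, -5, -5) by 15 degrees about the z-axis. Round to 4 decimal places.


x' = -10*cos(15) - -5*sin(15) = -8.3652
y' = -10*sin(15) + -5*cos(15) = -7.4178
z' = -5

(-8.3652, -7.4178, -5)


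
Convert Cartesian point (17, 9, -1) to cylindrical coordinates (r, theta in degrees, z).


r = sqrt(17^2 + 9^2) = 19.2354
theta = atan2(9, 17) = 27.8973 deg
z = -1

r = 19.2354, theta = 27.8973 deg, z = -1


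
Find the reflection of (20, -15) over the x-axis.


Reflection across x-axis: (x, y) -> (x, -y)
(20, -15) -> (20, 15)

(20, 15)


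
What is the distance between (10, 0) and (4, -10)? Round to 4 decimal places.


d = sqrt((4-10)^2 + (-10-0)^2) = 11.6619

11.6619


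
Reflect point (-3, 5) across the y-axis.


Reflection across y-axis: (x, y) -> (-x, y)
(-3, 5) -> (3, 5)

(3, 5)


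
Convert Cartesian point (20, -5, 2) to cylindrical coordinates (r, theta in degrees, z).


r = sqrt(20^2 + (-5)^2) = 20.6155
theta = atan2(-5, 20) = 345.9638 deg
z = 2

r = 20.6155, theta = 345.9638 deg, z = 2


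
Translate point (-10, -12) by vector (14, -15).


Translation: (x+dx, y+dy) = (-10+14, -12+-15) = (4, -27)

(4, -27)


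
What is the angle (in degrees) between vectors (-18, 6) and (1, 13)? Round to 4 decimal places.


dot = -18*1 + 6*13 = 60
|u| = 18.9737, |v| = 13.0384
cos(angle) = 0.2425
angle = 75.9638 degrees

75.9638 degrees


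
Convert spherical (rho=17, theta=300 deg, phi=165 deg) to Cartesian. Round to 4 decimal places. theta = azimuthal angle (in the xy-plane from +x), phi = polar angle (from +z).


x = 17 * sin(165) * cos(300) = 2.2
y = 17 * sin(165) * sin(300) = -3.8104
z = 17 * cos(165) = -16.4207

(2.2, -3.8104, -16.4207)


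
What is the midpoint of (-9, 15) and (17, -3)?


Midpoint = ((-9+17)/2, (15+-3)/2) = (4, 6)

(4, 6)


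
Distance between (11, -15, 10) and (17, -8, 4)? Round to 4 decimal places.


d = sqrt((17-11)^2 + (-8--15)^2 + (4-10)^2) = 11

11


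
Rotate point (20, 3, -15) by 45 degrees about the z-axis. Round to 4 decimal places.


x' = 20*cos(45) - 3*sin(45) = 12.0208
y' = 20*sin(45) + 3*cos(45) = 16.2635
z' = -15

(12.0208, 16.2635, -15)


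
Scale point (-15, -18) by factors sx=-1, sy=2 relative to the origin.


Scaling: (x*sx, y*sy) = (-15*-1, -18*2) = (15, -36)

(15, -36)


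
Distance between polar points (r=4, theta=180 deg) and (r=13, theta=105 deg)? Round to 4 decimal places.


d = sqrt(r1^2 + r2^2 - 2*r1*r2*cos(t2-t1))
d = sqrt(4^2 + 13^2 - 2*4*13*cos(105-180)) = 12.5731

12.5731


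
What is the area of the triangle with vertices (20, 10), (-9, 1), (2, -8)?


Area = |x1(y2-y3) + x2(y3-y1) + x3(y1-y2)| / 2
= |20*(1--8) + -9*(-8-10) + 2*(10-1)| / 2
= 180

180


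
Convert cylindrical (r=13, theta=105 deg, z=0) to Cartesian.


x = 13 * cos(105) = -3.3646
y = 13 * sin(105) = 12.557
z = 0

(-3.3646, 12.557, 0)


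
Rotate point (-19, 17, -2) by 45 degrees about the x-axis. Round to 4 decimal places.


x' = -19
y' = 17*cos(45) - -2*sin(45) = 13.435
z' = 17*sin(45) + -2*cos(45) = 10.6066

(-19, 13.435, 10.6066)


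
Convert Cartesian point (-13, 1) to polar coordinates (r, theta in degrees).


r = sqrt((-13)^2 + 1^2) = 13.0384
theta = atan2(1, -13) = 175.6013 degrees

r = 13.0384, theta = 175.6013 degrees


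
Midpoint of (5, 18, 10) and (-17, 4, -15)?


Midpoint = ((5+-17)/2, (18+4)/2, (10+-15)/2) = (-6, 11, -2.5)

(-6, 11, -2.5)


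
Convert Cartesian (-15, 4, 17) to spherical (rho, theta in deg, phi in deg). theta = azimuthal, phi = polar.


rho = sqrt((-15)^2 + 4^2 + 17^2) = 23.0217
theta = atan2(4, -15) = 165.0686 deg
phi = acos(17/23.0217) = 42.4019 deg

rho = 23.0217, theta = 165.0686 deg, phi = 42.4019 deg


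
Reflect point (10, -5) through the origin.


Reflection through origin: (x, y) -> (-x, -y)
(10, -5) -> (-10, 5)

(-10, 5)


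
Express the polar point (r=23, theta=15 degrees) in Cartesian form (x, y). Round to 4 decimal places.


x = 23 * cos(15) = 22.2163
y = 23 * sin(15) = 5.9528

(22.2163, 5.9528)


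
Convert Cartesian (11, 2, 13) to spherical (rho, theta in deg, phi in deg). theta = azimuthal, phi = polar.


rho = sqrt(11^2 + 2^2 + 13^2) = 17.1464
theta = atan2(2, 11) = 10.3048 deg
phi = acos(13/17.1464) = 40.6964 deg

rho = 17.1464, theta = 10.3048 deg, phi = 40.6964 deg


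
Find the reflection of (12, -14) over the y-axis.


Reflection across y-axis: (x, y) -> (-x, y)
(12, -14) -> (-12, -14)

(-12, -14)


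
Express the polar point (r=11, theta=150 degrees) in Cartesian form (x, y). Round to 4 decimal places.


x = 11 * cos(150) = -9.5263
y = 11 * sin(150) = 5.5

(-9.5263, 5.5)


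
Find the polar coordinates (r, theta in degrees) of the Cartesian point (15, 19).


r = sqrt(15^2 + 19^2) = 24.2074
theta = atan2(19, 15) = 51.7098 degrees

r = 24.2074, theta = 51.7098 degrees


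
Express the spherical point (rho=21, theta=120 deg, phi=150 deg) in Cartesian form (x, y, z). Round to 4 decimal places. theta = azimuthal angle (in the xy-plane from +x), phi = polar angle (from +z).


x = 21 * sin(150) * cos(120) = -5.25
y = 21 * sin(150) * sin(120) = 9.0933
z = 21 * cos(150) = -18.1865

(-5.25, 9.0933, -18.1865)


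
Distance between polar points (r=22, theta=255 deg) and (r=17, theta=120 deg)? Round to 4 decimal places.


d = sqrt(r1^2 + r2^2 - 2*r1*r2*cos(t2-t1))
d = sqrt(22^2 + 17^2 - 2*22*17*cos(120-255)) = 36.0821

36.0821


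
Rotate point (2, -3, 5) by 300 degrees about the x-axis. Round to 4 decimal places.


x' = 2
y' = -3*cos(300) - 5*sin(300) = 2.8301
z' = -3*sin(300) + 5*cos(300) = 5.0981

(2, 2.8301, 5.0981)


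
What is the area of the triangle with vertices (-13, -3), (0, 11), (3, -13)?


Area = |x1(y2-y3) + x2(y3-y1) + x3(y1-y2)| / 2
= |-13*(11--13) + 0*(-13--3) + 3*(-3-11)| / 2
= 177

177


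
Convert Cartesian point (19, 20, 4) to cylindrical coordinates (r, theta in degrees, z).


r = sqrt(19^2 + 20^2) = 27.5862
theta = atan2(20, 19) = 46.4688 deg
z = 4

r = 27.5862, theta = 46.4688 deg, z = 4


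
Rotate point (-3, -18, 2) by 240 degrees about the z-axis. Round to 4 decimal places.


x' = -3*cos(240) - -18*sin(240) = -14.0885
y' = -3*sin(240) + -18*cos(240) = 11.5981
z' = 2

(-14.0885, 11.5981, 2)


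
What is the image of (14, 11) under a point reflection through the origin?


Reflection through origin: (x, y) -> (-x, -y)
(14, 11) -> (-14, -11)

(-14, -11)


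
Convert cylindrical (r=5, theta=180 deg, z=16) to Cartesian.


x = 5 * cos(180) = -5
y = 5 * sin(180) = 0
z = 16

(-5, 0, 16)


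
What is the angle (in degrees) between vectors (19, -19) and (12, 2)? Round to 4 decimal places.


dot = 19*12 + -19*2 = 190
|u| = 26.8701, |v| = 12.1655
cos(angle) = 0.5812
angle = 54.4623 degrees

54.4623 degrees


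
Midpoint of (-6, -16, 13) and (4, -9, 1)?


Midpoint = ((-6+4)/2, (-16+-9)/2, (13+1)/2) = (-1, -12.5, 7)

(-1, -12.5, 7)


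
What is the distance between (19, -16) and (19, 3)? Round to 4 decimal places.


d = sqrt((19-19)^2 + (3--16)^2) = 19

19


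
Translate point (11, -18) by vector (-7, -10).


Translation: (x+dx, y+dy) = (11+-7, -18+-10) = (4, -28)

(4, -28)


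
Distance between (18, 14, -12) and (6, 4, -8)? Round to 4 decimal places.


d = sqrt((6-18)^2 + (4-14)^2 + (-8--12)^2) = 16.1245

16.1245


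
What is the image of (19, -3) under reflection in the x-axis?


Reflection across x-axis: (x, y) -> (x, -y)
(19, -3) -> (19, 3)

(19, 3)


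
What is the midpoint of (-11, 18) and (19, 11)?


Midpoint = ((-11+19)/2, (18+11)/2) = (4, 14.5)

(4, 14.5)


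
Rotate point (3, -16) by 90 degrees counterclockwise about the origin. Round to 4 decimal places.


x' = 3*cos(90) - -16*sin(90) = 16
y' = 3*sin(90) + -16*cos(90) = 3

(16, 3)


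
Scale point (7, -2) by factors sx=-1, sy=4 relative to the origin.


Scaling: (x*sx, y*sy) = (7*-1, -2*4) = (-7, -8)

(-7, -8)


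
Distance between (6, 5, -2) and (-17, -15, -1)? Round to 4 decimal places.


d = sqrt((-17-6)^2 + (-15-5)^2 + (-1--2)^2) = 30.4959

30.4959


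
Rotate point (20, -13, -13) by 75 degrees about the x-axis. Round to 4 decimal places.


x' = 20
y' = -13*cos(75) - -13*sin(75) = 9.1924
z' = -13*sin(75) + -13*cos(75) = -15.9217

(20, 9.1924, -15.9217)


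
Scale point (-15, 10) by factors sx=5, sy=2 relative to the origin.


Scaling: (x*sx, y*sy) = (-15*5, 10*2) = (-75, 20)

(-75, 20)


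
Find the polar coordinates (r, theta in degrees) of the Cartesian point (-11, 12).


r = sqrt((-11)^2 + 12^2) = 16.2788
theta = atan2(12, -11) = 132.5104 degrees

r = 16.2788, theta = 132.5104 degrees


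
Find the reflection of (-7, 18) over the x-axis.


Reflection across x-axis: (x, y) -> (x, -y)
(-7, 18) -> (-7, -18)

(-7, -18)


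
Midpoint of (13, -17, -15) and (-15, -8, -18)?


Midpoint = ((13+-15)/2, (-17+-8)/2, (-15+-18)/2) = (-1, -12.5, -16.5)

(-1, -12.5, -16.5)


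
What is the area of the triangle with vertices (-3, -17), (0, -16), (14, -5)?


Area = |x1(y2-y3) + x2(y3-y1) + x3(y1-y2)| / 2
= |-3*(-16--5) + 0*(-5--17) + 14*(-17--16)| / 2
= 9.5

9.5


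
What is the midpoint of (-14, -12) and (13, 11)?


Midpoint = ((-14+13)/2, (-12+11)/2) = (-0.5, -0.5)

(-0.5, -0.5)


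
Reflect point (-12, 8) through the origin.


Reflection through origin: (x, y) -> (-x, -y)
(-12, 8) -> (12, -8)

(12, -8)


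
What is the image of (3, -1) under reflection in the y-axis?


Reflection across y-axis: (x, y) -> (-x, y)
(3, -1) -> (-3, -1)

(-3, -1)


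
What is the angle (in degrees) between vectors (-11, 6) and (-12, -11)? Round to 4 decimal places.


dot = -11*-12 + 6*-11 = 66
|u| = 12.53, |v| = 16.2788
cos(angle) = 0.3236
angle = 71.1209 degrees

71.1209 degrees


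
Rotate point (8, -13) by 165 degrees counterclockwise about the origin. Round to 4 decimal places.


x' = 8*cos(165) - -13*sin(165) = -4.3628
y' = 8*sin(165) + -13*cos(165) = 14.6276

(-4.3628, 14.6276)


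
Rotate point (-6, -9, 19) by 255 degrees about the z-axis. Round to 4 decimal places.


x' = -6*cos(255) - -9*sin(255) = -7.1404
y' = -6*sin(255) + -9*cos(255) = 8.1249
z' = 19

(-7.1404, 8.1249, 19)


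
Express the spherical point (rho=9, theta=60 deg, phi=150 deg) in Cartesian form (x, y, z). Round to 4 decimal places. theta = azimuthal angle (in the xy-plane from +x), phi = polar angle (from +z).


x = 9 * sin(150) * cos(60) = 2.25
y = 9 * sin(150) * sin(60) = 3.8971
z = 9 * cos(150) = -7.7942

(2.25, 3.8971, -7.7942)


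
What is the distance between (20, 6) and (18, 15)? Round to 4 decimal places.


d = sqrt((18-20)^2 + (15-6)^2) = 9.2195

9.2195


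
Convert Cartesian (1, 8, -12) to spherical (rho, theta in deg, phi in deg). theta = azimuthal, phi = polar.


rho = sqrt(1^2 + 8^2 + (-12)^2) = 14.4568
theta = atan2(8, 1) = 82.875 deg
phi = acos(-12/14.4568) = 146.1046 deg

rho = 14.4568, theta = 82.875 deg, phi = 146.1046 deg


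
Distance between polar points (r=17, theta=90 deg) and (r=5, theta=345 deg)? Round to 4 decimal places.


d = sqrt(r1^2 + r2^2 - 2*r1*r2*cos(t2-t1))
d = sqrt(17^2 + 5^2 - 2*17*5*cos(345-90)) = 18.9209

18.9209


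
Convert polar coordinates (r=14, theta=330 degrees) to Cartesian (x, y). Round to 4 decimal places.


x = 14 * cos(330) = 12.1244
y = 14 * sin(330) = -7

(12.1244, -7)


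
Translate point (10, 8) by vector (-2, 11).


Translation: (x+dx, y+dy) = (10+-2, 8+11) = (8, 19)

(8, 19)


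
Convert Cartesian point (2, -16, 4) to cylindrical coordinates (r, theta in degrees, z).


r = sqrt(2^2 + (-16)^2) = 16.1245
theta = atan2(-16, 2) = 277.125 deg
z = 4

r = 16.1245, theta = 277.125 deg, z = 4


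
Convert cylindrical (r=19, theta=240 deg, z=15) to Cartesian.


x = 19 * cos(240) = -9.5
y = 19 * sin(240) = -16.4545
z = 15

(-9.5, -16.4545, 15)


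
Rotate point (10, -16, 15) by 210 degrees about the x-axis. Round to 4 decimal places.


x' = 10
y' = -16*cos(210) - 15*sin(210) = 21.3564
z' = -16*sin(210) + 15*cos(210) = -4.9904

(10, 21.3564, -4.9904)


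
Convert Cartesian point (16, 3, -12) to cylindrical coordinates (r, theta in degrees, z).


r = sqrt(16^2 + 3^2) = 16.2788
theta = atan2(3, 16) = 10.6197 deg
z = -12

r = 16.2788, theta = 10.6197 deg, z = -12


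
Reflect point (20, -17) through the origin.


Reflection through origin: (x, y) -> (-x, -y)
(20, -17) -> (-20, 17)

(-20, 17)


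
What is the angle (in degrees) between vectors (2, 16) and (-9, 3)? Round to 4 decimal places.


dot = 2*-9 + 16*3 = 30
|u| = 16.1245, |v| = 9.4868
cos(angle) = 0.1961
angle = 78.6901 degrees

78.6901 degrees


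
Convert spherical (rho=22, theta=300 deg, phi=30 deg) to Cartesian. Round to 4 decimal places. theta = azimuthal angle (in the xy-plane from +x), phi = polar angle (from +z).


x = 22 * sin(30) * cos(300) = 5.5
y = 22 * sin(30) * sin(300) = -9.5263
z = 22 * cos(30) = 19.0526

(5.5, -9.5263, 19.0526)


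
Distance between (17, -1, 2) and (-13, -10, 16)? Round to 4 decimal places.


d = sqrt((-13-17)^2 + (-10--1)^2 + (16-2)^2) = 34.3074

34.3074


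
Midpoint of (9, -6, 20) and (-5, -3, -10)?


Midpoint = ((9+-5)/2, (-6+-3)/2, (20+-10)/2) = (2, -4.5, 5)

(2, -4.5, 5)


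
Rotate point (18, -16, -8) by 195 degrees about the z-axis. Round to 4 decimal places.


x' = 18*cos(195) - -16*sin(195) = -21.5278
y' = 18*sin(195) + -16*cos(195) = 10.7961
z' = -8

(-21.5278, 10.7961, -8)


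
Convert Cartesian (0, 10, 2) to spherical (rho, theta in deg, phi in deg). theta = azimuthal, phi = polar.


rho = sqrt(0^2 + 10^2 + 2^2) = 10.198
theta = atan2(10, 0) = 90 deg
phi = acos(2/10.198) = 78.6901 deg

rho = 10.198, theta = 90 deg, phi = 78.6901 deg


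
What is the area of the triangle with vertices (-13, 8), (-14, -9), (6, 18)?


Area = |x1(y2-y3) + x2(y3-y1) + x3(y1-y2)| / 2
= |-13*(-9-18) + -14*(18-8) + 6*(8--9)| / 2
= 156.5

156.5


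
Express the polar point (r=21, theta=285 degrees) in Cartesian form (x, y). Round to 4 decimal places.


x = 21 * cos(285) = 5.4352
y = 21 * sin(285) = -20.2844

(5.4352, -20.2844)


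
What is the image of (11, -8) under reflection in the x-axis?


Reflection across x-axis: (x, y) -> (x, -y)
(11, -8) -> (11, 8)

(11, 8)


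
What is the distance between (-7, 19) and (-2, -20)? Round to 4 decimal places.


d = sqrt((-2--7)^2 + (-20-19)^2) = 39.3192

39.3192


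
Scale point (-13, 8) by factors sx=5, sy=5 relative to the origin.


Scaling: (x*sx, y*sy) = (-13*5, 8*5) = (-65, 40)

(-65, 40)


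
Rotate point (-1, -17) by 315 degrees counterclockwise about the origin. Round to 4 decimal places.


x' = -1*cos(315) - -17*sin(315) = -12.7279
y' = -1*sin(315) + -17*cos(315) = -11.3137

(-12.7279, -11.3137)


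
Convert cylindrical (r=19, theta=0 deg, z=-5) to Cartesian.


x = 19 * cos(0) = 19
y = 19 * sin(0) = 0
z = -5

(19, 0, -5)


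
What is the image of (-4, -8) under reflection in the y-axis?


Reflection across y-axis: (x, y) -> (-x, y)
(-4, -8) -> (4, -8)

(4, -8)


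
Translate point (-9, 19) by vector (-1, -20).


Translation: (x+dx, y+dy) = (-9+-1, 19+-20) = (-10, -1)

(-10, -1)


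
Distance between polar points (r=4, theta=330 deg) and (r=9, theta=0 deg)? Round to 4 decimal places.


d = sqrt(r1^2 + r2^2 - 2*r1*r2*cos(t2-t1))
d = sqrt(4^2 + 9^2 - 2*4*9*cos(0-330)) = 5.8861

5.8861


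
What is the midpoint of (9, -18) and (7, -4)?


Midpoint = ((9+7)/2, (-18+-4)/2) = (8, -11)

(8, -11)


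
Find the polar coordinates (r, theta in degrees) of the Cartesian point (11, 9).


r = sqrt(11^2 + 9^2) = 14.2127
theta = atan2(9, 11) = 39.2894 degrees

r = 14.2127, theta = 39.2894 degrees


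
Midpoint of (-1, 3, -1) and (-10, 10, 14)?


Midpoint = ((-1+-10)/2, (3+10)/2, (-1+14)/2) = (-5.5, 6.5, 6.5)

(-5.5, 6.5, 6.5)


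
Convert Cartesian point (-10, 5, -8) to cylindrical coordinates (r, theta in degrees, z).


r = sqrt((-10)^2 + 5^2) = 11.1803
theta = atan2(5, -10) = 153.4349 deg
z = -8

r = 11.1803, theta = 153.4349 deg, z = -8


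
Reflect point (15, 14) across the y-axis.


Reflection across y-axis: (x, y) -> (-x, y)
(15, 14) -> (-15, 14)

(-15, 14)


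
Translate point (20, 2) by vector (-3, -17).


Translation: (x+dx, y+dy) = (20+-3, 2+-17) = (17, -15)

(17, -15)


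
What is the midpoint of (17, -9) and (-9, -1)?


Midpoint = ((17+-9)/2, (-9+-1)/2) = (4, -5)

(4, -5)


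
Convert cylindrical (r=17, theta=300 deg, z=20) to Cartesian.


x = 17 * cos(300) = 8.5
y = 17 * sin(300) = -14.7224
z = 20

(8.5, -14.7224, 20)


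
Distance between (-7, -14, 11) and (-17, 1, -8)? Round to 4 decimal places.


d = sqrt((-17--7)^2 + (1--14)^2 + (-8-11)^2) = 26.1916

26.1916


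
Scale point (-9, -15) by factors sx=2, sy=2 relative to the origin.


Scaling: (x*sx, y*sy) = (-9*2, -15*2) = (-18, -30)

(-18, -30)


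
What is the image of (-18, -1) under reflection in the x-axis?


Reflection across x-axis: (x, y) -> (x, -y)
(-18, -1) -> (-18, 1)

(-18, 1)


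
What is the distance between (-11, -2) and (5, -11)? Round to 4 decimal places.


d = sqrt((5--11)^2 + (-11--2)^2) = 18.3576

18.3576


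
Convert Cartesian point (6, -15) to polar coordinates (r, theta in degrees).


r = sqrt(6^2 + (-15)^2) = 16.1555
theta = atan2(-15, 6) = 291.8014 degrees

r = 16.1555, theta = 291.8014 degrees


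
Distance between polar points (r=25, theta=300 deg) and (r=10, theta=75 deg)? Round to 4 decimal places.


d = sqrt(r1^2 + r2^2 - 2*r1*r2*cos(t2-t1))
d = sqrt(25^2 + 10^2 - 2*25*10*cos(75-300)) = 32.8413

32.8413


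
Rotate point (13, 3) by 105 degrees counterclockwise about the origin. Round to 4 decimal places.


x' = 13*cos(105) - 3*sin(105) = -6.2624
y' = 13*sin(105) + 3*cos(105) = 11.7806

(-6.2624, 11.7806)


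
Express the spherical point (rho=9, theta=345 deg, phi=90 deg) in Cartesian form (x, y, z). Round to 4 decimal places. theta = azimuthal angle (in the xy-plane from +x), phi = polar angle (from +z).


x = 9 * sin(90) * cos(345) = 8.6933
y = 9 * sin(90) * sin(345) = -2.3294
z = 9 * cos(90) = 0

(8.6933, -2.3294, 0)


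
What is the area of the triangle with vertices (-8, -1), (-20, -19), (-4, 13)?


Area = |x1(y2-y3) + x2(y3-y1) + x3(y1-y2)| / 2
= |-8*(-19-13) + -20*(13--1) + -4*(-1--19)| / 2
= 48

48


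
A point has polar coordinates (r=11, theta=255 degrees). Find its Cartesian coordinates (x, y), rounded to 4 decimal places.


x = 11 * cos(255) = -2.847
y = 11 * sin(255) = -10.6252

(-2.847, -10.6252)


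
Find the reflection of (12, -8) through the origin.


Reflection through origin: (x, y) -> (-x, -y)
(12, -8) -> (-12, 8)

(-12, 8)


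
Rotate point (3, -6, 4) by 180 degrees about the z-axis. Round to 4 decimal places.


x' = 3*cos(180) - -6*sin(180) = -3
y' = 3*sin(180) + -6*cos(180) = 6
z' = 4

(-3, 6, 4)


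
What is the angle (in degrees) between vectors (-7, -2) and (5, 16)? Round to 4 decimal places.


dot = -7*5 + -2*16 = -67
|u| = 7.2801, |v| = 16.7631
cos(angle) = -0.549
angle = 123.2994 degrees

123.2994 degrees


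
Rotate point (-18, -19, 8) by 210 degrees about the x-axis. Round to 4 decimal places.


x' = -18
y' = -19*cos(210) - 8*sin(210) = 20.4545
z' = -19*sin(210) + 8*cos(210) = 2.5718

(-18, 20.4545, 2.5718)


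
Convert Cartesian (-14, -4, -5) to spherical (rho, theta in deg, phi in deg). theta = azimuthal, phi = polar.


rho = sqrt((-14)^2 + (-4)^2 + (-5)^2) = 15.3948
theta = atan2(-4, -14) = 195.9454 deg
phi = acos(-5/15.3948) = 108.9525 deg

rho = 15.3948, theta = 195.9454 deg, phi = 108.9525 deg


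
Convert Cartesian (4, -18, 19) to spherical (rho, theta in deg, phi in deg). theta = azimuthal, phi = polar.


rho = sqrt(4^2 + (-18)^2 + 19^2) = 26.4764
theta = atan2(-18, 4) = 282.5288 deg
phi = acos(19/26.4764) = 44.1417 deg

rho = 26.4764, theta = 282.5288 deg, phi = 44.1417 deg


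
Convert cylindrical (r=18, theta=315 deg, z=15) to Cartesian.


x = 18 * cos(315) = 12.7279
y = 18 * sin(315) = -12.7279
z = 15

(12.7279, -12.7279, 15)


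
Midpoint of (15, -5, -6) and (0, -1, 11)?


Midpoint = ((15+0)/2, (-5+-1)/2, (-6+11)/2) = (7.5, -3, 2.5)

(7.5, -3, 2.5)


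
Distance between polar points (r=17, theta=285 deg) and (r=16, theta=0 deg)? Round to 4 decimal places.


d = sqrt(r1^2 + r2^2 - 2*r1*r2*cos(t2-t1))
d = sqrt(17^2 + 16^2 - 2*17*16*cos(0-285)) = 20.1048

20.1048


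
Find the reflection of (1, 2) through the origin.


Reflection through origin: (x, y) -> (-x, -y)
(1, 2) -> (-1, -2)

(-1, -2)


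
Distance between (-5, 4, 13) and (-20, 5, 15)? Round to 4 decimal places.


d = sqrt((-20--5)^2 + (5-4)^2 + (15-13)^2) = 15.1658

15.1658


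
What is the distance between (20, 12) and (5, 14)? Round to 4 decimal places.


d = sqrt((5-20)^2 + (14-12)^2) = 15.1327

15.1327


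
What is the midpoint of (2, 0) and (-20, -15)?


Midpoint = ((2+-20)/2, (0+-15)/2) = (-9, -7.5)

(-9, -7.5)


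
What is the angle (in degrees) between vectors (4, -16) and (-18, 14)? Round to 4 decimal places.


dot = 4*-18 + -16*14 = -296
|u| = 16.4924, |v| = 22.8035
cos(angle) = -0.7871
angle = 141.9112 degrees

141.9112 degrees


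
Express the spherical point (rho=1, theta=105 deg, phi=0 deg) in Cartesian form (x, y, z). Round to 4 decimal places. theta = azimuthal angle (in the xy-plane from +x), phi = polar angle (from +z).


x = 1 * sin(0) * cos(105) = 0
y = 1 * sin(0) * sin(105) = 0
z = 1 * cos(0) = 1

(0, 0, 1)


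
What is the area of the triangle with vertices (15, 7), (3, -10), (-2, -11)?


Area = |x1(y2-y3) + x2(y3-y1) + x3(y1-y2)| / 2
= |15*(-10--11) + 3*(-11-7) + -2*(7--10)| / 2
= 36.5

36.5


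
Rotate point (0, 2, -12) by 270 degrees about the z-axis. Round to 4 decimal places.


x' = 0*cos(270) - 2*sin(270) = 2
y' = 0*sin(270) + 2*cos(270) = 0
z' = -12

(2, 0, -12)


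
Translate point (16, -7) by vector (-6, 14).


Translation: (x+dx, y+dy) = (16+-6, -7+14) = (10, 7)

(10, 7)


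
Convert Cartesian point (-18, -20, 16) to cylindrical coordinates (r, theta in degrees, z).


r = sqrt((-18)^2 + (-20)^2) = 26.9072
theta = atan2(-20, -18) = 228.0128 deg
z = 16

r = 26.9072, theta = 228.0128 deg, z = 16


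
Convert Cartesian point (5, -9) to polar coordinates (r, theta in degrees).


r = sqrt(5^2 + (-9)^2) = 10.2956
theta = atan2(-9, 5) = 299.0546 degrees

r = 10.2956, theta = 299.0546 degrees
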